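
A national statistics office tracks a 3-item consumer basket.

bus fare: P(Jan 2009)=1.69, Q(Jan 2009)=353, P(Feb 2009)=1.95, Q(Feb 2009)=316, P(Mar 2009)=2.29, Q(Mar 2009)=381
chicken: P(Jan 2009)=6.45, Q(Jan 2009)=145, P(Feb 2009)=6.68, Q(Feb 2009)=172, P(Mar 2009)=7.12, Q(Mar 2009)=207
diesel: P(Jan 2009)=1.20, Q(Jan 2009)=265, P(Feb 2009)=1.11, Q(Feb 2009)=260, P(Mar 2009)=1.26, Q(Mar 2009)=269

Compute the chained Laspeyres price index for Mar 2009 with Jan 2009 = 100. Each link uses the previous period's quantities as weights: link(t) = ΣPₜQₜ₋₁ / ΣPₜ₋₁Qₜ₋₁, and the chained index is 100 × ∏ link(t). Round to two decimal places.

Link Jan 2009→Feb 2009:
ΣP(Feb 2009)Q(Jan 2009) = 1.95×353 + 6.68×145 + 1.11×265 = 688.35 + 968.6 + 294.15 = 1951.1
ΣP(Jan 2009)Q(Jan 2009) = 1.69×353 + 6.45×145 + 1.20×265 = 596.57 + 935.25 + 318 = 1849.82
link = 1951.1/1849.82 = 1.054751
Link Feb 2009→Mar 2009:
ΣP(Mar 2009)Q(Feb 2009) = 2.29×316 + 7.12×172 + 1.26×260 = 723.64 + 1224.64 + 327.6 = 2275.88
ΣP(Feb 2009)Q(Feb 2009) = 1.95×316 + 6.68×172 + 1.11×260 = 616.2 + 1148.96 + 288.6 = 2053.76
link = 2275.88/2053.76 = 1.108153
Chained index = 100 × 1.054751 × 1.108153 = 116.8826

116.88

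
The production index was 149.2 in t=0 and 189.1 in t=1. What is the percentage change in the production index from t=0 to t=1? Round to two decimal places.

Change = (189.1 − 149.2) / 149.2 × 100
       = 39.9 / 149.2 × 100 = 26.7426%

26.74%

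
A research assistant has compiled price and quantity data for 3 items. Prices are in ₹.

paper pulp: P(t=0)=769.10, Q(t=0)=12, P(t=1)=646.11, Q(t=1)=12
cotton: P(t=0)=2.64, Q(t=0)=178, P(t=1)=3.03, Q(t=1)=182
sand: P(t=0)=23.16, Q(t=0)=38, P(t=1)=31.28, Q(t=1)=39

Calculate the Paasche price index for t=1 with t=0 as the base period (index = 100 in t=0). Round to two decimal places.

Paasche price index uses current-period quantities as weights.
ΣP(t=1)·Q(t=1) = 646.11×12 + 3.03×182 + 31.28×39 = 7753.32 + 551.46 + 1219.92 = 9524.7
ΣP(t=0)·Q(t=1) = 769.10×12 + 2.64×182 + 23.16×39 = 9229.2 + 480.48 + 903.24 = 10612.92
Index = 9524.7 / 10612.92 × 100 = 89.7463

89.75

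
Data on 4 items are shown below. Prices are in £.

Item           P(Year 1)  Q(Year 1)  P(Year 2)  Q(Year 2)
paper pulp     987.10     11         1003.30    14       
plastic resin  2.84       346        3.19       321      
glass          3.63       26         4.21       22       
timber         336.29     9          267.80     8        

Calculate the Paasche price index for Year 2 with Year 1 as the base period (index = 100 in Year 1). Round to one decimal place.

Paasche price index uses current-period quantities as weights.
ΣP(Year 2)·Q(Year 2) = 1003.30×14 + 3.19×321 + 4.21×22 + 267.80×8 = 14046.2 + 1023.99 + 92.62 + 2142.4 = 17305.21
ΣP(Year 1)·Q(Year 2) = 987.10×14 + 2.84×321 + 3.63×22 + 336.29×8 = 13819.4 + 911.64 + 79.86 + 2690.32 = 17501.22
Index = 17305.21 / 17501.22 × 100 = 98.8800

98.9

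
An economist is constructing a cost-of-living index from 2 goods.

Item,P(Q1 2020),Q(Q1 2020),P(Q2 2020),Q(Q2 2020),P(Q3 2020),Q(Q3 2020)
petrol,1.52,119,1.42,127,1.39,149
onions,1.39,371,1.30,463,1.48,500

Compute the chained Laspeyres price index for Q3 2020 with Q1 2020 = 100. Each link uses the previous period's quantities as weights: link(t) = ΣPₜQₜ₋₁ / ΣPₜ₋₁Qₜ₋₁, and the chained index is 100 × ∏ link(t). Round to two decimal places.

Link Q1 2020→Q2 2020:
ΣP(Q2 2020)Q(Q1 2020) = 1.42×119 + 1.30×371 = 168.98 + 482.3 = 651.28
ΣP(Q1 2020)Q(Q1 2020) = 1.52×119 + 1.39×371 = 180.88 + 515.69 = 696.57
link = 651.28/696.57 = 0.934981
Link Q2 2020→Q3 2020:
ΣP(Q3 2020)Q(Q2 2020) = 1.39×127 + 1.48×463 = 176.53 + 685.24 = 861.77
ΣP(Q2 2020)Q(Q2 2020) = 1.42×127 + 1.30×463 = 180.34 + 601.9 = 782.24
link = 861.77/782.24 = 1.101670
Chained index = 100 × 0.934981 × 1.101670 = 103.0041

103.00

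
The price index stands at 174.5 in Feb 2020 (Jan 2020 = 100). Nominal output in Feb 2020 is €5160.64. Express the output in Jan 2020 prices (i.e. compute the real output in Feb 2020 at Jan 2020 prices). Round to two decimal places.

Real = Nominal ÷ (Index/100) = 5160.64 ÷ (174.5/100)
     = 5160.64 ÷ 1.745 = 2957.3868

2957.39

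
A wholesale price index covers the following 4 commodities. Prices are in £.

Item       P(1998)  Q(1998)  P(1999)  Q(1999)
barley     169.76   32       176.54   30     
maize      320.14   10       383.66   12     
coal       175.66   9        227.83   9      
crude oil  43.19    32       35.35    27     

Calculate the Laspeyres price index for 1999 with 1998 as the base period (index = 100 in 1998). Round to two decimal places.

Laspeyres price index uses base-period quantities as weights.
ΣP(1999)·Q(1998) = 176.54×32 + 383.66×10 + 227.83×9 + 35.35×32 = 5649.28 + 3836.6 + 2050.47 + 1131.2 = 12667.55
ΣP(1998)·Q(1998) = 169.76×32 + 320.14×10 + 175.66×9 + 43.19×32 = 5432.32 + 3201.4 + 1580.94 + 1382.08 = 11596.74
Index = 12667.55 / 11596.74 × 100 = 109.2337

109.23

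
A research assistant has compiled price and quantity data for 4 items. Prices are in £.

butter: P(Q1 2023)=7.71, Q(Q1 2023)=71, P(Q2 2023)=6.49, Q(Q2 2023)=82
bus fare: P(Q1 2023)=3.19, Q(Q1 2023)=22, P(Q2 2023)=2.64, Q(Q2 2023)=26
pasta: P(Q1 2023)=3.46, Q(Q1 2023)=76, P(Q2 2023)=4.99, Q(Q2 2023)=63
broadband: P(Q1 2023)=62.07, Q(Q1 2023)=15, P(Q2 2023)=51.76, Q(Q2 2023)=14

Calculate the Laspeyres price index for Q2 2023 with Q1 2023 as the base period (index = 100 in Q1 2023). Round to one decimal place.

92.4

Laspeyres price index uses base-period quantities as weights.
ΣP(Q2 2023)·Q(Q1 2023) = 6.49×71 + 2.64×22 + 4.99×76 + 51.76×15 = 460.79 + 58.08 + 379.24 + 776.4 = 1674.51
ΣP(Q1 2023)·Q(Q1 2023) = 7.71×71 + 3.19×22 + 3.46×76 + 62.07×15 = 547.41 + 70.18 + 262.96 + 931.05 = 1811.6
Index = 1674.51 / 1811.6 × 100 = 92.4327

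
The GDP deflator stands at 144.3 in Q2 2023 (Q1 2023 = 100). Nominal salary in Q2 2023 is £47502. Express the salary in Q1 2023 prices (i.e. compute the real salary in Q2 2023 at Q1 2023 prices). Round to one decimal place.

32918.9

Real = Nominal ÷ (Index/100) = 47502 ÷ (144.3/100)
     = 47502 ÷ 1.443 = 32918.9189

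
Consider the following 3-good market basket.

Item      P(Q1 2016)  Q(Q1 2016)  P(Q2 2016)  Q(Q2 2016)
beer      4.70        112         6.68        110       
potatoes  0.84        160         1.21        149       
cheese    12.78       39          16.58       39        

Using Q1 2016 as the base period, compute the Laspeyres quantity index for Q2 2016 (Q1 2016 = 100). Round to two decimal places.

98.39

Laspeyres quantity index uses base-period prices as weights.
ΣP(Q1 2016)·Q(Q2 2016) = 4.70×110 + 0.84×149 + 12.78×39 = 517 + 125.16 + 498.42 = 1140.58
ΣP(Q1 2016)·Q(Q1 2016) = 4.70×112 + 0.84×160 + 12.78×39 = 526.4 + 134.4 + 498.42 = 1159.22
Index = 1140.58 / 1159.22 × 100 = 98.3920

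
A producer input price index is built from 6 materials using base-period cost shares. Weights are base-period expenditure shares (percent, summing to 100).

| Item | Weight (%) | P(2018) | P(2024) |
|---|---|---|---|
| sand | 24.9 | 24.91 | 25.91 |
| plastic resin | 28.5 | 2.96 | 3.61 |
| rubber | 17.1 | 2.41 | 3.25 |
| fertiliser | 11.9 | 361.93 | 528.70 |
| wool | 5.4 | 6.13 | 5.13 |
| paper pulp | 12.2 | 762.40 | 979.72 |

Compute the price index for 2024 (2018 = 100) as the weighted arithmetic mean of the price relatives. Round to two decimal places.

sand: 24.9 × (25.91/24.91) = 24.9 × 1.040145 = 25.8996
plastic resin: 28.5 × (3.61/2.96) = 28.5 × 1.219595 = 34.7584
rubber: 17.1 × (3.25/2.41) = 17.1 × 1.348548 = 23.0602
fertiliser: 11.9 × (528.70/361.93) = 11.9 × 1.460780 = 17.3833
wool: 5.4 × (5.13/6.13) = 5.4 × 0.836868 = 4.5191
paper pulp: 12.2 × (979.72/762.40) = 12.2 × 1.285047 = 15.6776
Index = Σ wᵢ·(p₁ᵢ/p₀ᵢ) = 25.8996 + 34.7584 + 23.0602 + 17.3833 + 4.5191 + 15.6776 = 121.2982

121.30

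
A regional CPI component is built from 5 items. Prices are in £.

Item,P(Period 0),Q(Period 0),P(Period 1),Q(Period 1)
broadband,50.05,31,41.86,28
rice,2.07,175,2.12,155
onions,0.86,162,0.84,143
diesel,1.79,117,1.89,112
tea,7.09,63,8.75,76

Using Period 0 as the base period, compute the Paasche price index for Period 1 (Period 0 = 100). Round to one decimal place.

96.6

Paasche price index uses current-period quantities as weights.
ΣP(Period 1)·Q(Period 1) = 41.86×28 + 2.12×155 + 0.84×143 + 1.89×112 + 8.75×76 = 1172.08 + 328.6 + 120.12 + 211.68 + 665 = 2497.48
ΣP(Period 0)·Q(Period 1) = 50.05×28 + 2.07×155 + 0.86×143 + 1.79×112 + 7.09×76 = 1401.4 + 320.85 + 122.98 + 200.48 + 538.84 = 2584.55
Index = 2497.48 / 2584.55 × 100 = 96.6311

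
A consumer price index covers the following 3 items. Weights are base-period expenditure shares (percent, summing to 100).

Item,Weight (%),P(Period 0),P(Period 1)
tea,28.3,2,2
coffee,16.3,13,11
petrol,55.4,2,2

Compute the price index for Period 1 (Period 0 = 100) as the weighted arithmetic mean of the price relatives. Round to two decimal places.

97.49

tea: 28.3 × (2/2) = 28.3 × 1.000000 = 28.3000
coffee: 16.3 × (11/13) = 16.3 × 0.846154 = 13.7923
petrol: 55.4 × (2/2) = 55.4 × 1.000000 = 55.4000
Index = Σ wᵢ·(p₁ᵢ/p₀ᵢ) = 28.3000 + 13.7923 + 55.4000 = 97.4923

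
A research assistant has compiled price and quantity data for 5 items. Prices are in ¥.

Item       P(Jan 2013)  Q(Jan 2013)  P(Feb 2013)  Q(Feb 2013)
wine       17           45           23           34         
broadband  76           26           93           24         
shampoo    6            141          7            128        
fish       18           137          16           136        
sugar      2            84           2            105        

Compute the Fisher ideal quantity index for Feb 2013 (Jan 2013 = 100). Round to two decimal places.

Laspeyres component (base-period weights):
ΣP(Jan 2013)Q(Feb 2013) = 17×34 + 76×24 + 6×128 + 18×136 + 2×105 = 578 + 1824 + 768 + 2448 + 210 = 5828
ΣP(Jan 2013)Q(Jan 2013) = 17×45 + 76×26 + 6×141 + 18×137 + 2×84 = 765 + 1976 + 846 + 2466 + 168 = 6221
L = 5828 / 6221 × 100 = 93.6827
Paasche component (current-period weights):
ΣP(Feb 2013)Q(Feb 2013) = 23×34 + 93×24 + 7×128 + 16×136 + 2×105 = 782 + 2232 + 896 + 2176 + 210 = 6296
ΣP(Feb 2013)Q(Jan 2013) = 23×45 + 93×26 + 7×141 + 16×137 + 2×84 = 1035 + 2418 + 987 + 2192 + 168 = 6800
P = 6296 / 6800 × 100 = 92.5882
Fisher = √(L × P) = √(93.6827 × 92.5882) = 93.1339

93.13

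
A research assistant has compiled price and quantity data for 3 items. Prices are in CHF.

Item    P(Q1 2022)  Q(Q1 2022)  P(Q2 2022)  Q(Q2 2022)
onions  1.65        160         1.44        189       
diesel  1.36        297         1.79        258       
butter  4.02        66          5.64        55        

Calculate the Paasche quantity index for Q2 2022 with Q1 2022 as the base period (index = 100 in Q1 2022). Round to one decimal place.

Paasche quantity index uses current-period prices as weights.
ΣP(Q2 2022)·Q(Q2 2022) = 1.44×189 + 1.79×258 + 5.64×55 = 272.16 + 461.82 + 310.2 = 1044.18
ΣP(Q2 2022)·Q(Q1 2022) = 1.44×160 + 1.79×297 + 5.64×66 = 230.4 + 531.63 + 372.24 = 1134.27
Index = 1044.18 / 1134.27 × 100 = 92.0574

92.1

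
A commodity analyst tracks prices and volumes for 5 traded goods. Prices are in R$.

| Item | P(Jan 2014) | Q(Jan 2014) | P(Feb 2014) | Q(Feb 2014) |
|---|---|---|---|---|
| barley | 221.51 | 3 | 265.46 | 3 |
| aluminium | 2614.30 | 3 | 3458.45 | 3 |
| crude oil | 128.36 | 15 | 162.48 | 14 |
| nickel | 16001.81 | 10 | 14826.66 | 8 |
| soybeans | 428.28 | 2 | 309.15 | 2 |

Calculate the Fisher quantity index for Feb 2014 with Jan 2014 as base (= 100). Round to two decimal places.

Laspeyres component (base-period weights):
ΣP(Jan 2014)Q(Feb 2014) = 221.51×3 + 2614.30×3 + 128.36×14 + 16001.81×8 + 428.28×2 = 664.53 + 7842.9 + 1797.04 + 128014.48 + 856.56 = 139175.51
ΣP(Jan 2014)Q(Jan 2014) = 221.51×3 + 2614.30×3 + 128.36×15 + 16001.81×10 + 428.28×2 = 664.53 + 7842.9 + 1925.4 + 160018.1 + 856.56 = 171307.49
L = 139175.51 / 171307.49 × 100 = 81.2431
Paasche component (current-period weights):
ΣP(Feb 2014)Q(Feb 2014) = 265.46×3 + 3458.45×3 + 162.48×14 + 14826.66×8 + 309.15×2 = 796.38 + 10375.35 + 2274.72 + 118613.28 + 618.3 = 132678.03
ΣP(Feb 2014)Q(Jan 2014) = 265.46×3 + 3458.45×3 + 162.48×15 + 14826.66×10 + 309.15×2 = 796.38 + 10375.35 + 2437.2 + 148266.6 + 618.3 = 162493.83
P = 132678.03 / 162493.83 × 100 = 81.6511
Fisher = √(L × P) = √(81.2431 × 81.6511) = 81.4469

81.45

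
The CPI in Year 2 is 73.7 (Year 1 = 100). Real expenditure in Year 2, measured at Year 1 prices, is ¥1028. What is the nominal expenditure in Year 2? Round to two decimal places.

Nominal = Real × (Index/100) = 1028 × (73.7/100)
        = 1028 × 0.737 = 757.6360

757.64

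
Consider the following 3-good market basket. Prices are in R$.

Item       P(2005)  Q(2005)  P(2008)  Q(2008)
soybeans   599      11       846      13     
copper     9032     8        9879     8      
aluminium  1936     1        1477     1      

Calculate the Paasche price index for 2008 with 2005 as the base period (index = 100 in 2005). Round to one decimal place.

111.6

Paasche price index uses current-period quantities as weights.
ΣP(2008)·Q(2008) = 846×13 + 9879×8 + 1477×1 = 10998 + 79032 + 1477 = 91507
ΣP(2005)·Q(2008) = 599×13 + 9032×8 + 1936×1 = 7787 + 72256 + 1936 = 81979
Index = 91507 / 81979 × 100 = 111.6225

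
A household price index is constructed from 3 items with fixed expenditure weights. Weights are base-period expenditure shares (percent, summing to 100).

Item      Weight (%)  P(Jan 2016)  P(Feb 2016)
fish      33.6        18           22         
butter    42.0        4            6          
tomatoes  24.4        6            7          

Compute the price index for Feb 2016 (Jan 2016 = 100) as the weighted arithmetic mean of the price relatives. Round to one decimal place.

132.5

fish: 33.6 × (22/18) = 33.6 × 1.222222 = 41.0667
butter: 42.0 × (6/4) = 42.0 × 1.500000 = 63.0000
tomatoes: 24.4 × (7/6) = 24.4 × 1.166667 = 28.4667
Index = Σ wᵢ·(p₁ᵢ/p₀ᵢ) = 41.0667 + 63.0000 + 28.4667 = 132.5333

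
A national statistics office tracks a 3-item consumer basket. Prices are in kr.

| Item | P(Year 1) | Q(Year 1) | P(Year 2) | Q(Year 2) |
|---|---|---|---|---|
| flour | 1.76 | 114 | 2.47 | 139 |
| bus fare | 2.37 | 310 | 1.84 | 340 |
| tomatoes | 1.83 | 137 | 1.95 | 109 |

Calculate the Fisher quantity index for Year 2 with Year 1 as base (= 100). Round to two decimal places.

105.48

Laspeyres component (base-period weights):
ΣP(Year 1)Q(Year 2) = 1.76×139 + 2.37×340 + 1.83×109 = 244.64 + 805.8 + 199.47 = 1249.91
ΣP(Year 1)Q(Year 1) = 1.76×114 + 2.37×310 + 1.83×137 = 200.64 + 734.7 + 250.71 = 1186.05
L = 1249.91 / 1186.05 × 100 = 105.3843
Paasche component (current-period weights):
ΣP(Year 2)Q(Year 2) = 2.47×139 + 1.84×340 + 1.95×109 = 343.33 + 625.6 + 212.55 = 1181.48
ΣP(Year 2)Q(Year 1) = 2.47×114 + 1.84×310 + 1.95×137 = 281.58 + 570.4 + 267.15 = 1119.13
P = 1181.48 / 1119.13 × 100 = 105.5713
Fisher = √(L × P) = √(105.3843 × 105.5713) = 105.4777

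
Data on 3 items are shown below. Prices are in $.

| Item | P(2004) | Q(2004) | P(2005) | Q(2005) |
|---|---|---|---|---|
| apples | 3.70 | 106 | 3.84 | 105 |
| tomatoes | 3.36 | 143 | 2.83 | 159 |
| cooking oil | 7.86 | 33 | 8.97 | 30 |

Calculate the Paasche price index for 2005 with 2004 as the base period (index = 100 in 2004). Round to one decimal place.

96.9

Paasche price index uses current-period quantities as weights.
ΣP(2005)·Q(2005) = 3.84×105 + 2.83×159 + 8.97×30 = 403.2 + 449.97 + 269.1 = 1122.27
ΣP(2004)·Q(2005) = 3.70×105 + 3.36×159 + 7.86×30 = 388.5 + 534.24 + 235.8 = 1158.54
Index = 1122.27 / 1158.54 × 100 = 96.8693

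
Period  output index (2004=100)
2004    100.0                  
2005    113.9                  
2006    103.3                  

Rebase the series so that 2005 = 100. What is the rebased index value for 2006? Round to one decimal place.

Rebased(2006) = 103.3 / 113.9 × 100 = 90.6936

90.7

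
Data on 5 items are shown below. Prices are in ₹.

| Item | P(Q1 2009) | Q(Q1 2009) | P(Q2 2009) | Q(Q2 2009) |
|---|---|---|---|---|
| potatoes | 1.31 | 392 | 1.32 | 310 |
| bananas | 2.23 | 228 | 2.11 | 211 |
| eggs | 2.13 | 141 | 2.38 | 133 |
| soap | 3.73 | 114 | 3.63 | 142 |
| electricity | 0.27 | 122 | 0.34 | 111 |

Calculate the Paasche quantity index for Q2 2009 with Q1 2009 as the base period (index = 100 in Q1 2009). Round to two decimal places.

Paasche quantity index uses current-period prices as weights.
ΣP(Q2 2009)·Q(Q2 2009) = 1.32×310 + 2.11×211 + 2.38×133 + 3.63×142 + 0.34×111 = 409.2 + 445.21 + 316.54 + 515.46 + 37.74 = 1724.15
ΣP(Q2 2009)·Q(Q1 2009) = 1.32×392 + 2.11×228 + 2.38×141 + 3.63×114 + 0.34×122 = 517.44 + 481.08 + 335.58 + 413.82 + 41.48 = 1789.4
Index = 1724.15 / 1789.4 × 100 = 96.3535

96.35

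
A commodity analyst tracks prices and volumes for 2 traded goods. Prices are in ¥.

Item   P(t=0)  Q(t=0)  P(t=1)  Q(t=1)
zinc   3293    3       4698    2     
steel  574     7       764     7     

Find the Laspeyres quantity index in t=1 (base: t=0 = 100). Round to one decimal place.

Laspeyres quantity index uses base-period prices as weights.
ΣP(t=0)·Q(t=1) = 3293×2 + 574×7 = 6586 + 4018 = 10604
ΣP(t=0)·Q(t=0) = 3293×3 + 574×7 = 9879 + 4018 = 13897
Index = 10604 / 13897 × 100 = 76.3042

76.3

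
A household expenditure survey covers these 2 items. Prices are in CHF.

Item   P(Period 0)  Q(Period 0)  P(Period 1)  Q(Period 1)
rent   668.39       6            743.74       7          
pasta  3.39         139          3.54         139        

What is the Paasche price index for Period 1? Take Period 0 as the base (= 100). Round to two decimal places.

Paasche price index uses current-period quantities as weights.
ΣP(Period 1)·Q(Period 1) = 743.74×7 + 3.54×139 = 5206.18 + 492.06 = 5698.24
ΣP(Period 0)·Q(Period 1) = 668.39×7 + 3.39×139 = 4678.73 + 471.21 = 5149.94
Index = 5698.24 / 5149.94 × 100 = 110.6467

110.65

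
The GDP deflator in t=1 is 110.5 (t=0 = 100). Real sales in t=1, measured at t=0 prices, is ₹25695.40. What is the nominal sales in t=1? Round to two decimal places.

Nominal = Real × (Index/100) = 25695.40 × (110.5/100)
        = 25695.40 × 1.105 = 28393.4170

28393.42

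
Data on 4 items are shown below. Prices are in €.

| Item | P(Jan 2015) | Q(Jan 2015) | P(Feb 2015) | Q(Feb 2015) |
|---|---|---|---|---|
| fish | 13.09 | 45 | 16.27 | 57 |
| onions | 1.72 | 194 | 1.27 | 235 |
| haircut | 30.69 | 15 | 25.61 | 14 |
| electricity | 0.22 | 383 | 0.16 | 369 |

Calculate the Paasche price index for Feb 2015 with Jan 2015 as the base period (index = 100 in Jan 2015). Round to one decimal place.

98.9

Paasche price index uses current-period quantities as weights.
ΣP(Feb 2015)·Q(Feb 2015) = 16.27×57 + 1.27×235 + 25.61×14 + 0.16×369 = 927.39 + 298.45 + 358.54 + 59.04 = 1643.42
ΣP(Jan 2015)·Q(Feb 2015) = 13.09×57 + 1.72×235 + 30.69×14 + 0.22×369 = 746.13 + 404.2 + 429.66 + 81.18 = 1661.17
Index = 1643.42 / 1661.17 × 100 = 98.9315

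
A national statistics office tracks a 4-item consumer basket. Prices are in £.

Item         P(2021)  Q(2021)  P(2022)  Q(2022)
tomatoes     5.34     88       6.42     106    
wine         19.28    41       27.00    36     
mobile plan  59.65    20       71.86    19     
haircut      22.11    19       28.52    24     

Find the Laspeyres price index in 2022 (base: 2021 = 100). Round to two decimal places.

127.06

Laspeyres price index uses base-period quantities as weights.
ΣP(2022)·Q(2021) = 6.42×88 + 27.00×41 + 71.86×20 + 28.52×19 = 564.96 + 1107 + 1437.2 + 541.88 = 3651.04
ΣP(2021)·Q(2021) = 5.34×88 + 19.28×41 + 59.65×20 + 22.11×19 = 469.92 + 790.48 + 1193 + 420.09 = 2873.49
Index = 3651.04 / 2873.49 × 100 = 127.0594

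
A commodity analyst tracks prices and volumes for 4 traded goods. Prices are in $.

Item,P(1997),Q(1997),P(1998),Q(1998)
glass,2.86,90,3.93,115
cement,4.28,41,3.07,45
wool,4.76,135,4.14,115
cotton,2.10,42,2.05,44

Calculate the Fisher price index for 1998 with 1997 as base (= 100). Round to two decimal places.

Laspeyres component (base-period weights):
ΣP(1998)Q(1997) = 3.93×90 + 3.07×41 + 4.14×135 + 2.05×42 = 353.7 + 125.87 + 558.9 + 86.1 = 1124.57
ΣP(1997)Q(1997) = 2.86×90 + 4.28×41 + 4.76×135 + 2.10×42 = 257.4 + 175.48 + 642.6 + 88.2 = 1163.68
L = 1124.57 / 1163.68 × 100 = 96.6391
Paasche component (current-period weights):
ΣP(1998)Q(1998) = 3.93×115 + 3.07×45 + 4.14×115 + 2.05×44 = 451.95 + 138.15 + 476.1 + 90.2 = 1156.4
ΣP(1997)Q(1998) = 2.86×115 + 4.28×45 + 4.76×115 + 2.10×44 = 328.9 + 192.6 + 547.4 + 92.4 = 1161.3
P = 1156.4 / 1161.3 × 100 = 99.5781
Fisher = √(L × P) = √(96.6391 × 99.5781) = 98.0976

98.10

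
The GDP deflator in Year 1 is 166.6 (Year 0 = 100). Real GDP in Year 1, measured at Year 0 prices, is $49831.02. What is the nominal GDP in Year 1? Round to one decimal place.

83018.5

Nominal = Real × (Index/100) = 49831.02 × (166.6/100)
        = 49831.02 × 1.666 = 83018.4793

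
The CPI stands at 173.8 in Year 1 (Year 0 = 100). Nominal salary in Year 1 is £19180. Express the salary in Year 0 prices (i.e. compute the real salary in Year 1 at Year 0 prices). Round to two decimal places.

11035.67

Real = Nominal ÷ (Index/100) = 19180 ÷ (173.8/100)
     = 19180 ÷ 1.738 = 11035.6732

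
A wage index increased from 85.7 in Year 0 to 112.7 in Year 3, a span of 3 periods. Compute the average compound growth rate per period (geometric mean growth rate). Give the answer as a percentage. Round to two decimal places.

9.56%

Growth factor = (112.7/85.7)^(1/3) = (1.315053)^(1/3) = 1.095589
Growth rate = 1.095589 − 1 = 0.095589 = 9.5589%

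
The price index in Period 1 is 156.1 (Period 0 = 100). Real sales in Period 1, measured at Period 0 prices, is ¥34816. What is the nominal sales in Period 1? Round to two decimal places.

Nominal = Real × (Index/100) = 34816 × (156.1/100)
        = 34816 × 1.561 = 54347.7760

54347.78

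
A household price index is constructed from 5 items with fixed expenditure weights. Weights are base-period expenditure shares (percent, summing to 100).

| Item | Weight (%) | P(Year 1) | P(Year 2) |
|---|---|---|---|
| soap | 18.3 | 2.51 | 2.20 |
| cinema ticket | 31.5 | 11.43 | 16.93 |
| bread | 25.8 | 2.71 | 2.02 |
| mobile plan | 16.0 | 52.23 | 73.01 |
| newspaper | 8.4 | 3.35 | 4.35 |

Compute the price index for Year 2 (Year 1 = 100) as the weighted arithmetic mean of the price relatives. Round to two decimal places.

115.20

soap: 18.3 × (2.20/2.51) = 18.3 × 0.876494 = 16.0398
cinema ticket: 31.5 × (16.93/11.43) = 31.5 × 1.481190 = 46.6575
bread: 25.8 × (2.02/2.71) = 25.8 × 0.745387 = 19.2310
mobile plan: 16.0 × (73.01/52.23) = 16.0 × 1.397856 = 22.3657
newspaper: 8.4 × (4.35/3.35) = 8.4 × 1.298507 = 10.9075
Index = Σ wᵢ·(p₁ᵢ/p₀ᵢ) = 16.0398 + 46.6575 + 19.2310 + 22.3657 + 10.9075 = 115.2015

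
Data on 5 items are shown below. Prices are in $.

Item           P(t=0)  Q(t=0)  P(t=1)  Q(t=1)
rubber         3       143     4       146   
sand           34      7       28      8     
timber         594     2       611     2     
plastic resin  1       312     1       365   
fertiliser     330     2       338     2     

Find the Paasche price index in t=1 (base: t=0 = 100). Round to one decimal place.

105.1

Paasche price index uses current-period quantities as weights.
ΣP(t=1)·Q(t=1) = 4×146 + 28×8 + 611×2 + 1×365 + 338×2 = 584 + 224 + 1222 + 365 + 676 = 3071
ΣP(t=0)·Q(t=1) = 3×146 + 34×8 + 594×2 + 1×365 + 330×2 = 438 + 272 + 1188 + 365 + 660 = 2923
Index = 3071 / 2923 × 100 = 105.0633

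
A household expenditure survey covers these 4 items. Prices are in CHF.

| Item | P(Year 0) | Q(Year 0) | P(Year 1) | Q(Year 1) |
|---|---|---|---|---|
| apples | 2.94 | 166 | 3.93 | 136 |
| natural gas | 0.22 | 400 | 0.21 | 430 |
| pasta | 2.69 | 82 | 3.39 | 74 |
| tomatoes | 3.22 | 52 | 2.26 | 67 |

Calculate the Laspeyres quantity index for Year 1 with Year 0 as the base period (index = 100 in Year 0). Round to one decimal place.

Laspeyres quantity index uses base-period prices as weights.
ΣP(Year 0)·Q(Year 1) = 2.94×136 + 0.22×430 + 2.69×74 + 3.22×67 = 399.84 + 94.6 + 199.06 + 215.74 = 909.24
ΣP(Year 0)·Q(Year 0) = 2.94×166 + 0.22×400 + 2.69×82 + 3.22×52 = 488.04 + 88 + 220.58 + 167.44 = 964.06
Index = 909.24 / 964.06 × 100 = 94.3136

94.3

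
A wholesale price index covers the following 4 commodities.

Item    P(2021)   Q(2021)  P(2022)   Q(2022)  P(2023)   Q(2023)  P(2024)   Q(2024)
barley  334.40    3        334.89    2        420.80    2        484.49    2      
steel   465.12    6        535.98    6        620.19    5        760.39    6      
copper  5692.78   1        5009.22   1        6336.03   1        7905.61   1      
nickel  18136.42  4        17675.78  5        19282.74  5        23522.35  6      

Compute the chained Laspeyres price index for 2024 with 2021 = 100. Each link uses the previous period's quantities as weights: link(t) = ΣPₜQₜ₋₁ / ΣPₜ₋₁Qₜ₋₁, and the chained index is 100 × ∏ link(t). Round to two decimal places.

Link 2021→2022:
ΣP(2022)Q(2021) = 334.89×3 + 535.98×6 + 5009.22×1 + 17675.78×4 = 1004.67 + 3215.88 + 5009.22 + 70703.12 = 79932.89
ΣP(2021)Q(2021) = 334.40×3 + 465.12×6 + 5692.78×1 + 18136.42×4 = 1003.2 + 2790.72 + 5692.78 + 72545.68 = 82032.38
link = 79932.89/82032.38 = 0.974407
Link 2022→2023:
ΣP(2023)Q(2022) = 420.80×2 + 620.19×6 + 6336.03×1 + 19282.74×5 = 841.6 + 3721.14 + 6336.03 + 96413.7 = 107312.47
ΣP(2022)Q(2022) = 334.89×2 + 535.98×6 + 5009.22×1 + 17675.78×5 = 669.78 + 3215.88 + 5009.22 + 88378.9 = 97273.78
link = 107312.47/97273.78 = 1.103200
Link 2023→2024:
ΣP(2024)Q(2023) = 484.49×2 + 760.39×5 + 7905.61×1 + 23522.35×5 = 968.98 + 3801.95 + 7905.61 + 117611.75 = 130288.29
ΣP(2023)Q(2023) = 420.80×2 + 620.19×5 + 6336.03×1 + 19282.74×5 = 841.6 + 3100.95 + 6336.03 + 96413.7 = 106692.28
link = 130288.29/106692.28 = 1.221159
Chained index = 100 × 0.974407 × 1.103200 × 1.221159 = 131.2705

131.27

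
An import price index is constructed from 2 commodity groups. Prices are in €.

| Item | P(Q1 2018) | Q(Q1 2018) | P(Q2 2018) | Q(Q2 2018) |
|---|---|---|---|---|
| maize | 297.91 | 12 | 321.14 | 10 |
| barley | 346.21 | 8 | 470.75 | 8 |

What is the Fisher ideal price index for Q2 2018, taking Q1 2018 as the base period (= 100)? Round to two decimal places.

120.73

Laspeyres component (base-period weights):
ΣP(Q2 2018)Q(Q1 2018) = 321.14×12 + 470.75×8 = 3853.68 + 3766 = 7619.68
ΣP(Q1 2018)Q(Q1 2018) = 297.91×12 + 346.21×8 = 3574.92 + 2769.68 = 6344.6
L = 7619.68 / 6344.6 × 100 = 120.0971
Paasche component (current-period weights):
ΣP(Q2 2018)Q(Q2 2018) = 321.14×10 + 470.75×8 = 3211.4 + 3766 = 6977.4
ΣP(Q1 2018)Q(Q2 2018) = 297.91×10 + 346.21×8 = 2979.1 + 2769.68 = 5748.78
P = 6977.4 / 5748.78 × 100 = 121.3718
Fisher = √(L × P) = √(120.0971 × 121.3718) = 120.7328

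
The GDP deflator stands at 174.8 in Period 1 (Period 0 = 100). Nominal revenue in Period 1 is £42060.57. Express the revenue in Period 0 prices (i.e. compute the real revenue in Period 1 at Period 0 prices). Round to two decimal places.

Real = Nominal ÷ (Index/100) = 42060.57 ÷ (174.8/100)
     = 42060.57 ÷ 1.748 = 24062.1110

24062.11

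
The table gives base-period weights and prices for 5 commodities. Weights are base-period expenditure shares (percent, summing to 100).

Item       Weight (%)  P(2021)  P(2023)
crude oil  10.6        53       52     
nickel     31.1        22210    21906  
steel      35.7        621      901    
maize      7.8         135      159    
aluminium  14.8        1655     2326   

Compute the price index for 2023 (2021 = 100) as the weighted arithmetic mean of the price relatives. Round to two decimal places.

crude oil: 10.6 × (52/53) = 10.6 × 0.981132 = 10.4000
nickel: 31.1 × (21906/22210) = 31.1 × 0.986312 = 30.6743
steel: 35.7 × (901/621) = 35.7 × 1.450886 = 51.7966
maize: 7.8 × (159/135) = 7.8 × 1.177778 = 9.1867
aluminium: 14.8 × (2326/1655) = 14.8 × 1.405438 = 20.8005
Index = Σ wᵢ·(p₁ᵢ/p₀ᵢ) = 10.4000 + 30.6743 + 51.7966 + 9.1867 + 20.8005 = 122.8581

122.86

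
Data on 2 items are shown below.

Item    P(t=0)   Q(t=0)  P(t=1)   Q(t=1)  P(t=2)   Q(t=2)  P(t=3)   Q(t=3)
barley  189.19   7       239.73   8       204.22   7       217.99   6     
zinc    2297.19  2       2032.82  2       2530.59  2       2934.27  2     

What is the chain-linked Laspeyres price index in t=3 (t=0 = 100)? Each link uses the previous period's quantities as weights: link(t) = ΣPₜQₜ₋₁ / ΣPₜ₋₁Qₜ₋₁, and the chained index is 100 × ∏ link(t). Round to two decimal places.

Link t=0→t=1:
ΣP(t=1)Q(t=0) = 239.73×7 + 2032.82×2 = 1678.11 + 4065.64 = 5743.75
ΣP(t=0)Q(t=0) = 189.19×7 + 2297.19×2 = 1324.33 + 4594.38 = 5918.71
link = 5743.75/5918.71 = 0.970440
Link t=1→t=2:
ΣP(t=2)Q(t=1) = 204.22×8 + 2530.59×2 = 1633.76 + 5061.18 = 6694.94
ΣP(t=1)Q(t=1) = 239.73×8 + 2032.82×2 = 1917.84 + 4065.64 = 5983.48
link = 6694.94/5983.48 = 1.118904
Link t=2→t=3:
ΣP(t=3)Q(t=2) = 217.99×7 + 2934.27×2 = 1525.93 + 5868.54 = 7394.47
ΣP(t=2)Q(t=2) = 204.22×7 + 2530.59×2 = 1429.54 + 5061.18 = 6490.72
link = 7394.47/6490.72 = 1.139237
Chained index = 100 × 0.970440 × 1.118904 × 1.139237 = 123.7016

123.70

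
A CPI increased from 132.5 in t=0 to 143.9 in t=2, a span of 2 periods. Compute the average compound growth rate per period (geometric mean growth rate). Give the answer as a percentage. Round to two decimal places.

Growth factor = (143.9/132.5)^(1/2) = (1.086038)^(1/2) = 1.042131
Growth rate = 1.042131 − 1 = 0.042131 = 4.2131%

4.21%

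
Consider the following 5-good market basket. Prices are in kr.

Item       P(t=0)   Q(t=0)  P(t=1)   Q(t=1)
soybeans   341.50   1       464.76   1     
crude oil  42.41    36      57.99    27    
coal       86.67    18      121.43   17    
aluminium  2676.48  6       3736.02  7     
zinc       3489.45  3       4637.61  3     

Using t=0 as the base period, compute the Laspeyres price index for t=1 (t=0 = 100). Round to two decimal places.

Laspeyres price index uses base-period quantities as weights.
ΣP(t=1)·Q(t=0) = 464.76×1 + 57.99×36 + 121.43×18 + 3736.02×6 + 4637.61×3 = 464.76 + 2087.64 + 2185.74 + 22416.12 + 13912.83 = 41067.09
ΣP(t=0)·Q(t=0) = 341.50×1 + 42.41×36 + 86.67×18 + 2676.48×6 + 3489.45×3 = 341.5 + 1526.76 + 1560.06 + 16058.88 + 10468.35 = 29955.55
Index = 41067.09 / 29955.55 × 100 = 137.0934

137.09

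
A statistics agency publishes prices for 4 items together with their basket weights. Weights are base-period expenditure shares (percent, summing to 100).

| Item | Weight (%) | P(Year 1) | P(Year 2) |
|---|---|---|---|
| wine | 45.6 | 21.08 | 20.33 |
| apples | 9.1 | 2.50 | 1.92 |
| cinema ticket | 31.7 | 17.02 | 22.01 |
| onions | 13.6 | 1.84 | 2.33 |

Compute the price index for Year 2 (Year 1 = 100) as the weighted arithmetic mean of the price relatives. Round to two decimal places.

109.18

wine: 45.6 × (20.33/21.08) = 45.6 × 0.964421 = 43.9776
apples: 9.1 × (1.92/2.50) = 9.1 × 0.768000 = 6.9888
cinema ticket: 31.7 × (22.01/17.02) = 31.7 × 1.293184 = 40.9939
onions: 13.6 × (2.33/1.84) = 13.6 × 1.266304 = 17.2217
Index = Σ wᵢ·(p₁ᵢ/p₀ᵢ) = 43.9776 + 6.9888 + 40.9939 + 17.2217 = 109.1821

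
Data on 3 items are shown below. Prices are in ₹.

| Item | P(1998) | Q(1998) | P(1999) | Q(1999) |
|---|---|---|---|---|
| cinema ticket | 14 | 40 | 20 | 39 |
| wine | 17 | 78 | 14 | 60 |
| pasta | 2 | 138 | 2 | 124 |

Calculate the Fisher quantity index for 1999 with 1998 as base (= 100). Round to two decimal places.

Laspeyres component (base-period weights):
ΣP(1998)Q(1999) = 14×39 + 17×60 + 2×124 = 546 + 1020 + 248 = 1814
ΣP(1998)Q(1998) = 14×40 + 17×78 + 2×138 = 560 + 1326 + 276 = 2162
L = 1814 / 2162 × 100 = 83.9038
Paasche component (current-period weights):
ΣP(1999)Q(1999) = 20×39 + 14×60 + 2×124 = 780 + 840 + 248 = 1868
ΣP(1999)Q(1998) = 20×40 + 14×78 + 2×138 = 800 + 1092 + 276 = 2168
P = 1868 / 2168 × 100 = 86.1624
Fisher = √(L × P) = √(83.9038 × 86.1624) = 85.0256

85.03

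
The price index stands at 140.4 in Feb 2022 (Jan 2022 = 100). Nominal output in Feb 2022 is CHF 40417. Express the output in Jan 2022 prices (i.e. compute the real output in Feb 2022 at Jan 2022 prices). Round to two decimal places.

Real = Nominal ÷ (Index/100) = 40417 ÷ (140.4/100)
     = 40417 ÷ 1.404 = 28787.0370

28787.04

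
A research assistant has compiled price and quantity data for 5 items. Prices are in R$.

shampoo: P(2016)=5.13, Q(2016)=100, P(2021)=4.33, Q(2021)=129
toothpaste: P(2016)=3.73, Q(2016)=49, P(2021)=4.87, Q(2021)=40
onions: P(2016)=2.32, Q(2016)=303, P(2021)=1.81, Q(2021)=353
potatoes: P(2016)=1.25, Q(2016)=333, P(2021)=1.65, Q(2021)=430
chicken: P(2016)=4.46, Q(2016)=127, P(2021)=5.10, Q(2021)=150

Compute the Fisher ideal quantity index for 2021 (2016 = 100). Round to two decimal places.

118.85

Laspeyres component (base-period weights):
ΣP(2016)Q(2021) = 5.13×129 + 3.73×40 + 2.32×353 + 1.25×430 + 4.46×150 = 661.77 + 149.2 + 818.96 + 537.5 + 669 = 2836.43
ΣP(2016)Q(2016) = 5.13×100 + 3.73×49 + 2.32×303 + 1.25×333 + 4.46×127 = 513 + 182.77 + 702.96 + 416.25 + 566.42 = 2381.4
L = 2836.43 / 2381.4 × 100 = 119.1077
Paasche component (current-period weights):
ΣP(2021)Q(2021) = 4.33×129 + 4.87×40 + 1.81×353 + 1.65×430 + 5.10×150 = 558.57 + 194.8 + 638.93 + 709.5 + 765 = 2866.8
ΣP(2021)Q(2016) = 4.33×100 + 4.87×49 + 1.81×303 + 1.65×333 + 5.10×127 = 433 + 238.63 + 548.43 + 549.45 + 647.7 = 2417.21
P = 2866.8 / 2417.21 × 100 = 118.5995
Fisher = √(L × P) = √(119.1077 × 118.5995) = 118.8533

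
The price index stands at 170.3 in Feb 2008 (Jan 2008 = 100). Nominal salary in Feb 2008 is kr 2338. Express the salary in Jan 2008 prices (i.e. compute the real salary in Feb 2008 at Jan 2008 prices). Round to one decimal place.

Real = Nominal ÷ (Index/100) = 2338 ÷ (170.3/100)
     = 2338 ÷ 1.703 = 1372.8714

1372.9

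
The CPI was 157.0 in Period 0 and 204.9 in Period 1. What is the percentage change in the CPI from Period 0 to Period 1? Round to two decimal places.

30.51%

Change = (204.9 − 157.0) / 157.0 × 100
       = 47.9 / 157.0 × 100 = 30.5096%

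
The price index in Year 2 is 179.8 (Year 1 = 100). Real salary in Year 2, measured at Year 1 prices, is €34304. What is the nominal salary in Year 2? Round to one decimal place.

Nominal = Real × (Index/100) = 34304 × (179.8/100)
        = 34304 × 1.798 = 61678.5920

61678.6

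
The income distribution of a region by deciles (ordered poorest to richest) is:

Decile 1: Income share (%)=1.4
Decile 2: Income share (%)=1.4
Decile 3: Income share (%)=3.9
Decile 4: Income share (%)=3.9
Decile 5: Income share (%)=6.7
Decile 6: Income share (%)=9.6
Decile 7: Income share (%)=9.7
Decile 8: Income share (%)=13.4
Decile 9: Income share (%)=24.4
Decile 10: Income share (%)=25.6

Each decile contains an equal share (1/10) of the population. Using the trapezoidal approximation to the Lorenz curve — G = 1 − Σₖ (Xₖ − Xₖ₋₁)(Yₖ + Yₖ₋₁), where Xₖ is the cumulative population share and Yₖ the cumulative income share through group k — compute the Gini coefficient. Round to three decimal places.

0.447

Cumulative income shares Yₖ: 0.0140, 0.0280, 0.0670, 0.1060, 0.1730, 0.2690, 0.3660, 0.5000, 0.7440, 1.0000
Σ (Xₖ−Xₖ₋₁)(Yₖ+Yₖ₋₁) = (1/10)(0.0140+0.0000) + (1/10)(0.0280+0.0140) + (1/10)(0.0670+0.0280) + (1/10)(0.1060+0.0670) + (1/10)(0.1730+0.1060) + (1/10)(0.2690+0.1730) + (1/10)(0.3660+0.2690) + (1/10)(0.5000+0.3660) + (1/10)(0.7440+0.5000) + (1/10)(1.0000+0.7440)
  = 0.0014 + 0.0042 + 0.0095 + 0.0173 + 0.0279 + 0.0442 + 0.0635 + 0.0866 + 0.1244 + 0.1744 = 0.5534
G = 1 − 0.5534 = 0.4466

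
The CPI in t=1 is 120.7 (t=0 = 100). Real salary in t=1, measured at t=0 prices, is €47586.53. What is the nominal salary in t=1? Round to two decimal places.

Nominal = Real × (Index/100) = 47586.53 × (120.7/100)
        = 47586.53 × 1.207 = 57436.9417

57436.94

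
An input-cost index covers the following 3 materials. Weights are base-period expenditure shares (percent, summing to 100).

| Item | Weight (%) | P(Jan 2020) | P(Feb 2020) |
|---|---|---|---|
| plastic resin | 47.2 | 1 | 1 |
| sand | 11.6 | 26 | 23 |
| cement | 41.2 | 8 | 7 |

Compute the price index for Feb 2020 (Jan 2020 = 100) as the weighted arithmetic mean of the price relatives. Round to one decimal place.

93.5

plastic resin: 47.2 × (1/1) = 47.2 × 1.000000 = 47.2000
sand: 11.6 × (23/26) = 11.6 × 0.884615 = 10.2615
cement: 41.2 × (7/8) = 41.2 × 0.875000 = 36.0500
Index = Σ wᵢ·(p₁ᵢ/p₀ᵢ) = 47.2000 + 10.2615 + 36.0500 = 93.5115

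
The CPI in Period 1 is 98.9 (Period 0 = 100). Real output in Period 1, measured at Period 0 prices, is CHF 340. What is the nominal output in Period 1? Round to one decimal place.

Nominal = Real × (Index/100) = 340 × (98.9/100)
        = 340 × 0.989 = 336.2600

336.3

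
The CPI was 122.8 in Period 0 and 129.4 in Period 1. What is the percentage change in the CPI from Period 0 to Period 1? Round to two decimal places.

5.37%

Change = (129.4 − 122.8) / 122.8 × 100
       = 6.6 / 122.8 × 100 = 5.3746%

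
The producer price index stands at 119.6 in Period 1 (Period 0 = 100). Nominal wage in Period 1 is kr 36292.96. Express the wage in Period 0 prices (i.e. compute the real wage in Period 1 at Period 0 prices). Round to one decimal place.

30345.3

Real = Nominal ÷ (Index/100) = 36292.96 ÷ (119.6/100)
     = 36292.96 ÷ 1.196 = 30345.2843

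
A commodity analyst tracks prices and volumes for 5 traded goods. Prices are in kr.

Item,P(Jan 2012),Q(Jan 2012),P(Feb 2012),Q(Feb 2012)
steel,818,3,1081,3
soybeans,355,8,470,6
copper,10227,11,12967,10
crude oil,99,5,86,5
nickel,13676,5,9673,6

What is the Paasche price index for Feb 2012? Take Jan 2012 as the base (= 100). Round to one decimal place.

102.5

Paasche price index uses current-period quantities as weights.
ΣP(Feb 2012)·Q(Feb 2012) = 1081×3 + 470×6 + 12967×10 + 86×5 + 9673×6 = 3243 + 2820 + 129670 + 430 + 58038 = 194201
ΣP(Jan 2012)·Q(Feb 2012) = 818×3 + 355×6 + 10227×10 + 99×5 + 13676×6 = 2454 + 2130 + 102270 + 495 + 82056 = 189405
Index = 194201 / 189405 × 100 = 102.5321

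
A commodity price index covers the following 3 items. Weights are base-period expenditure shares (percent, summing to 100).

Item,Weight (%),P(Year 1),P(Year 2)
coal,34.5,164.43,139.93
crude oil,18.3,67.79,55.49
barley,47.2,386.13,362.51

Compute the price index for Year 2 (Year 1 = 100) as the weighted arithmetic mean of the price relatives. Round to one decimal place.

88.7

coal: 34.5 × (139.93/164.43) = 34.5 × 0.851000 = 29.3595
crude oil: 18.3 × (55.49/67.79) = 18.3 × 0.818557 = 14.9796
barley: 47.2 × (362.51/386.13) = 47.2 × 0.938829 = 44.3127
Index = Σ wᵢ·(p₁ᵢ/p₀ᵢ) = 29.3595 + 14.9796 + 44.3127 = 88.6518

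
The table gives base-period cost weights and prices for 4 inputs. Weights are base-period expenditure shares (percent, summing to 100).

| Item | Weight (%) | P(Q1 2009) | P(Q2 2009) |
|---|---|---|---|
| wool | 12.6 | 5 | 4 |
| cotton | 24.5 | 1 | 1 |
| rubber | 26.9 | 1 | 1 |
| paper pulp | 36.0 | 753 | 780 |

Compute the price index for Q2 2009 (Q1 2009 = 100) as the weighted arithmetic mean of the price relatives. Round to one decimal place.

wool: 12.6 × (4/5) = 12.6 × 0.800000 = 10.0800
cotton: 24.5 × (1/1) = 24.5 × 1.000000 = 24.5000
rubber: 26.9 × (1/1) = 26.9 × 1.000000 = 26.9000
paper pulp: 36.0 × (780/753) = 36.0 × 1.035857 = 37.2908
Index = Σ wᵢ·(p₁ᵢ/p₀ᵢ) = 10.0800 + 24.5000 + 26.9000 + 37.2908 = 98.7708

98.8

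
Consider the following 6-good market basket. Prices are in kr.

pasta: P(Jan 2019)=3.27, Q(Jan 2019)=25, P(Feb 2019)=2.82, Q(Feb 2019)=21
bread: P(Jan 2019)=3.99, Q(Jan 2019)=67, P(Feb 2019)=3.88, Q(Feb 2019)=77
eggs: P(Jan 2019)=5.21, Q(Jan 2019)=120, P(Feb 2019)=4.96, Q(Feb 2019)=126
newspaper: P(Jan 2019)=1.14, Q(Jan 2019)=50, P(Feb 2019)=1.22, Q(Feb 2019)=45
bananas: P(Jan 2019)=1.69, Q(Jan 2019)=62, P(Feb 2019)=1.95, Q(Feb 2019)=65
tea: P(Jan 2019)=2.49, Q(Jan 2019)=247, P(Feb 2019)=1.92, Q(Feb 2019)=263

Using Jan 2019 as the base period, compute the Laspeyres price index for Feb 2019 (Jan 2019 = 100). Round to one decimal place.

90.3

Laspeyres price index uses base-period quantities as weights.
ΣP(Feb 2019)·Q(Jan 2019) = 2.82×25 + 3.88×67 + 4.96×120 + 1.22×50 + 1.95×62 + 1.92×247 = 70.5 + 259.96 + 595.2 + 61 + 120.9 + 474.24 = 1581.8
ΣP(Jan 2019)·Q(Jan 2019) = 3.27×25 + 3.99×67 + 5.21×120 + 1.14×50 + 1.69×62 + 2.49×247 = 81.75 + 267.33 + 625.2 + 57 + 104.78 + 615.03 = 1751.09
Index = 1581.8 / 1751.09 × 100 = 90.3323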